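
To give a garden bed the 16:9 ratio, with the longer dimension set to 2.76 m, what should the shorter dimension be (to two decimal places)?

1.55 m

16:9 ≈ 1.77778.
Shorter side = 2.76 ÷ 1.77778 ≈ 1.5525 → 1.55 m.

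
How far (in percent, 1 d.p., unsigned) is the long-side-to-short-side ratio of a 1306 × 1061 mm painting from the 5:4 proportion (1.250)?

Ratio = 1306 / 1061 ≈ 1.2309.
Ideal 5:4 = 1.2500. |1.2309 − 1.2500| / 1.2500 ≈ 1.53% → 1.5%.

1.5%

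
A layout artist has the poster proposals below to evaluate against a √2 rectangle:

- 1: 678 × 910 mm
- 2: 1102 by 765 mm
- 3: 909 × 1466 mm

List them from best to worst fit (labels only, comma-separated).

2, 1, 3

Ratios: 1 = 910 / 678 ≈ 1.342; 2 = 1102 / 765 ≈ 1.441; 3 = 1466 / 909 ≈ 1.613.
|Δ from 1.414|: 1 0.072; 2 0.027; 3 0.199.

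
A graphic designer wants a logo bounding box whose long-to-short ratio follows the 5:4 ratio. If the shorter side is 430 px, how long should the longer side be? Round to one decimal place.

5:4 = 1.25000.
Longer side = 430 × 1.25000 ≈ 537.500 → 537.5 px.

537.5 px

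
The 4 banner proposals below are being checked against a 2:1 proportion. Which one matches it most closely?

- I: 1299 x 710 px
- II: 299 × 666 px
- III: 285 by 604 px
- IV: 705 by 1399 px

IV

Ratios (long/short): I ≈ 1.830; II ≈ 2.227; III ≈ 2.119; IV ≈ 1.984.
2:1 ≈ 2.000; option IV is nearest (Δ 0.016).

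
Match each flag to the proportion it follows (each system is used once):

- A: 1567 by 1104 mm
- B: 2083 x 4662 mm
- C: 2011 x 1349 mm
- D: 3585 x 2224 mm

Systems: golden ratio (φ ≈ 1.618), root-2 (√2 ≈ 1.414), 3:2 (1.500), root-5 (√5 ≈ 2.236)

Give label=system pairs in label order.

A=root-2, B=root-5, C=3:2, D=golden ratio

A = 1567/1104 ≈ 1.419 → root-2 (1.414)
B = 4662/2083 ≈ 2.238 → root-5 (2.236)
C = 2011/1349 ≈ 1.491 → 3:2 (1.500)
D = 3585/2224 ≈ 1.612 → golden ratio (1.618)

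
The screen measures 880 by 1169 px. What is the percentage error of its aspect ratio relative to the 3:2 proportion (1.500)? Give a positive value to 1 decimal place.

Ratio = 1169 / 880 ≈ 1.3284.
Ideal 3:2 = 1.5000. |1.3284 − 1.5000| / 1.5000 ≈ 11.44% → 11.4%.

11.4%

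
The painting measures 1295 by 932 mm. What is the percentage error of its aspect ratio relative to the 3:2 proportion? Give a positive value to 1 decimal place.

Ratio = 1295 / 932 ≈ 1.3895.
Ideal 3:2 = 1.5000. |1.3895 − 1.5000| / 1.5000 ≈ 7.37% → 7.4%.

7.4%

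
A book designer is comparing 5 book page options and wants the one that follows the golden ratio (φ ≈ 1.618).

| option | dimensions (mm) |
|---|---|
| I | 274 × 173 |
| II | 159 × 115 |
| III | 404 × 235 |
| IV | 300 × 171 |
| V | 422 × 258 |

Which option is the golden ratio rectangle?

V

Ratios (long/short): I ≈ 1.584; II ≈ 1.383; III ≈ 1.719; IV ≈ 1.754; V ≈ 1.636.
golden ratio ≈ 1.618; option V is nearest (Δ 0.018).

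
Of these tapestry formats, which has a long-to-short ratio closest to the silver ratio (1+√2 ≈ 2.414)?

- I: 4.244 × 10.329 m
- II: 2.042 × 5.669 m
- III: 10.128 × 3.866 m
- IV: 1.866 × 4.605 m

Ratios (long/short): I ≈ 2.434; II ≈ 2.776; III ≈ 2.620; IV ≈ 2.468.
silver ratio ≈ 2.414; option I is nearest (Δ 0.020).

I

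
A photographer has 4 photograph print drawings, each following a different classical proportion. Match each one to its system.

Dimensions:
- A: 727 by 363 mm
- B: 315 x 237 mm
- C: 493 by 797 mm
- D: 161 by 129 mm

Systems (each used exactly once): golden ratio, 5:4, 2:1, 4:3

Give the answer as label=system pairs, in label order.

Ratios: A ≈ 2.003; B ≈ 1.329; C ≈ 1.617; D ≈ 1.248.
Targets: golden ratio ≈ 1.618; 5:4 ≈ 1.250; 2:1 ≈ 2.000; 4:3 ≈ 1.333.

A=2:1, B=4:3, C=golden ratio, D=5:4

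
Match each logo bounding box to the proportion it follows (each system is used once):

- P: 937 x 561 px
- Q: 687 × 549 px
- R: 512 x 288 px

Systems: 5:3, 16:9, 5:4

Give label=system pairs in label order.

P = 937/561 ≈ 1.670 → 5:3 (1.667)
Q = 687/549 ≈ 1.251 → 5:4 (1.250)
R = 512/288 ≈ 1.778 → 16:9 (1.778)

P=5:3, Q=5:4, R=16:9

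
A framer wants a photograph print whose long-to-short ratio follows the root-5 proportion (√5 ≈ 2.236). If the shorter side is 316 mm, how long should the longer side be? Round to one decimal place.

706.6 mm

root-5 ≈ 2.23607.
Longer side = 316 × 2.23607 ≈ 706.598 → 706.6 mm.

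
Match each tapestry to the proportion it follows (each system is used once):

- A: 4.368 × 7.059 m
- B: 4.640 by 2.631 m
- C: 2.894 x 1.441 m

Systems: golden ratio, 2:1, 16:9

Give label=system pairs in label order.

A=golden ratio, B=16:9, C=2:1

A = 7.059/4.368 ≈ 1.616 → golden ratio (1.618)
B = 4.640/2.631 ≈ 1.764 → 16:9 (1.778)
C = 2.894/1.441 ≈ 2.008 → 2:1 (2.000)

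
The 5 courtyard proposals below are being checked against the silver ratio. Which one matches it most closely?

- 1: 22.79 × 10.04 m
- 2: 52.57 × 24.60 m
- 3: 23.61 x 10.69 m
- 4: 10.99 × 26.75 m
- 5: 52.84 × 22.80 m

4

Target silver ratio ≈ 2.414.
1: 2.270 (Δ0.144)  2: 2.137 (Δ0.277)  3: 2.209 (Δ0.205)  4: 2.434 (Δ0.020)  5: 2.318 (Δ0.096)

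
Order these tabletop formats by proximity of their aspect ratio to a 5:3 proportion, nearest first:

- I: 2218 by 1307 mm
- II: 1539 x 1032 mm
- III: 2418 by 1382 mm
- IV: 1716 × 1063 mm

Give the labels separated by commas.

I, IV, III, II

Ratios: I = 2218 / 1307 ≈ 1.697; II = 1539 / 1032 ≈ 1.491; III = 2418 / 1382 ≈ 1.750; IV = 1716 / 1063 ≈ 1.614.
|Δ from 1.667|: I 0.030; II 0.176; III 0.083; IV 0.053.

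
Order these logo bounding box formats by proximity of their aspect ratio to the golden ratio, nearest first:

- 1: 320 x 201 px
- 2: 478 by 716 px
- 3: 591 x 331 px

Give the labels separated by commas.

1, 2, 3

Ratios: 1 = 320 / 201 ≈ 1.592; 2 = 716 / 478 ≈ 1.498; 3 = 591 / 331 ≈ 1.785.
|Δ from 1.618|: 1 0.026; 2 0.120; 3 0.167.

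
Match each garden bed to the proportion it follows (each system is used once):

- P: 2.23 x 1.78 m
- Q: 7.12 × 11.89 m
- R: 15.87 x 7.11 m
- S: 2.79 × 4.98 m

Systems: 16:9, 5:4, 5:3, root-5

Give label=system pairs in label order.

P=5:4, Q=5:3, R=root-5, S=16:9

Ratios: P ≈ 1.253; Q ≈ 1.670; R ≈ 2.232; S ≈ 1.785.
Targets: 16:9 ≈ 1.778; 5:4 ≈ 1.250; 5:3 ≈ 1.667; root-5 ≈ 2.236.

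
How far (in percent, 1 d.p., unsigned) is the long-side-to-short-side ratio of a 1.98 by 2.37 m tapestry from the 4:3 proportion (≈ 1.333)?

Ratio = 2.37 / 1.98 ≈ 1.1970.
Ideal 4:3 ≈ 1.3333. |1.1970 − 1.3333| / 1.3333 ≈ 10.22% → 10.2%.

10.2%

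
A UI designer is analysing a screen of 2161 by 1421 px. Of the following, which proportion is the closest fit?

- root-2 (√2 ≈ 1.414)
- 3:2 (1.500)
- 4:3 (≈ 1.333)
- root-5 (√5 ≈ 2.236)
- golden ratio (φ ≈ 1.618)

2161/1421 ≈ 1.521. Nearest candidates are 3:2 (1.500, off by 0.021) and golden ratio (1.618, off by 0.097).

3:2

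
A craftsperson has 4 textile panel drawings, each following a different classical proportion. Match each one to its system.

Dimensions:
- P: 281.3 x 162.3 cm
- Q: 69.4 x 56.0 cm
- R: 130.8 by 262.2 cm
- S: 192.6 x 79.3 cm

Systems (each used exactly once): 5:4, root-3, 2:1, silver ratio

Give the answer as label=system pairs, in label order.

P = 281.3/162.3 ≈ 1.733 → root-3 (1.732)
Q = 69.4/56.0 ≈ 1.239 → 5:4 (1.250)
R = 262.2/130.8 ≈ 2.005 → 2:1 (2.000)
S = 192.6/79.3 ≈ 2.429 → silver ratio (2.414)

P=root-3, Q=5:4, R=2:1, S=silver ratio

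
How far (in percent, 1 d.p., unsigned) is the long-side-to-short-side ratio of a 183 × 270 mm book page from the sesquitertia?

Ratio = 270 / 183 ≈ 1.4754.
Ideal 4:3 ≈ 1.3333. |1.4754 − 1.3333| / 1.3333 ≈ 10.66% → 10.7%.

10.7%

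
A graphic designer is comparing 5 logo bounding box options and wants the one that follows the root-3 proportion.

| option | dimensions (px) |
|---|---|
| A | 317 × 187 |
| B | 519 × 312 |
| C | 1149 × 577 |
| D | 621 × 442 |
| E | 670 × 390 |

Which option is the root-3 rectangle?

E

Target root-3 ≈ 1.732.
A: 1.695 (Δ0.037)  B: 1.663 (Δ0.069)  C: 1.991 (Δ0.259)  D: 1.405 (Δ0.327)  E: 1.718 (Δ0.014)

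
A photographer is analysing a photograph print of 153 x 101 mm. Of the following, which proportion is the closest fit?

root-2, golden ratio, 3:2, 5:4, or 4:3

3:2

153/101 ≈ 1.515. Nearest candidates are 3:2 (1.500, off by 0.015) and root-2 (1.414, off by 0.101).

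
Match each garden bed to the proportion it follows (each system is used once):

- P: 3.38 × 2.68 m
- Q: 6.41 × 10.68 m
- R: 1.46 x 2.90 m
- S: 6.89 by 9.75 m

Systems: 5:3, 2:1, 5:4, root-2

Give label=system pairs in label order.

P = 3.38/2.68 ≈ 1.261 → 5:4 (1.250)
Q = 10.68/6.41 ≈ 1.666 → 5:3 (1.667)
R = 2.90/1.46 ≈ 1.986 → 2:1 (2.000)
S = 9.75/6.89 ≈ 1.415 → root-2 (1.414)

P=5:4, Q=5:3, R=2:1, S=root-2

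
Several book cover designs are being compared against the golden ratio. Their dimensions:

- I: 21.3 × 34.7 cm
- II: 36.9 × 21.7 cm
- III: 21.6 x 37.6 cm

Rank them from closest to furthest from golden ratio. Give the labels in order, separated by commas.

I, II, III

I: 34.7/21.3 ≈ 1.629 → |1.629 − 1.618| = 0.011
II: 36.9/21.7 ≈ 1.700 → |1.700 − 1.618| = 0.082
III: 37.6/21.6 ≈ 1.741 → |1.741 − 1.618| = 0.123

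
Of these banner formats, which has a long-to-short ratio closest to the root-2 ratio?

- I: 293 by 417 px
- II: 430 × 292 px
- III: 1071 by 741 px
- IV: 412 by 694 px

Target root-2 ≈ 1.414.
I: 1.423 (Δ0.009)  II: 1.473 (Δ0.059)  III: 1.445 (Δ0.031)  IV: 1.684 (Δ0.270)

I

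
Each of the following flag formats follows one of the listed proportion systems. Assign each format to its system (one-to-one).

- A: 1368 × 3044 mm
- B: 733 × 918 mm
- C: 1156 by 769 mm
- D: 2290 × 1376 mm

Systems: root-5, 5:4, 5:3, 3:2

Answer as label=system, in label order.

A=root-5, B=5:4, C=3:2, D=5:3

Ratios: A ≈ 2.225; B ≈ 1.252; C ≈ 1.503; D ≈ 1.664.
Targets: root-5 ≈ 2.236; 5:4 ≈ 1.250; 5:3 ≈ 1.667; 3:2 ≈ 1.500.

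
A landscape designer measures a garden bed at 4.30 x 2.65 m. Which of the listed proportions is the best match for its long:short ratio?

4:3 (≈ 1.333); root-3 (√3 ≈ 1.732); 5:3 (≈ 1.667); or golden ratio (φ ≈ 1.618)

Ratio = 4.30 / 2.65 ≈ 1.623.
Distances: 4:3 1.333 (Δ 0.290); root-3 1.732 (Δ 0.109); 5:3 1.667 (Δ 0.044); golden ratio 1.618 (Δ 0.005).

golden ratio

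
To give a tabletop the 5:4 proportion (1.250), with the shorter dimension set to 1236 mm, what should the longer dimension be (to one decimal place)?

1545.0 mm

5:4 = 1.25000.
Longer side = 1236 × 1.25000 ≈ 1545.000 → 1545.0 mm.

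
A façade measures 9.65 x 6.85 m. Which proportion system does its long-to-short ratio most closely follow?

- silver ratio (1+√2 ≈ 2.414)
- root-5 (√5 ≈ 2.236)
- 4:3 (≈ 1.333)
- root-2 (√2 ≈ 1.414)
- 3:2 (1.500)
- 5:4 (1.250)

root-2

9.65/6.85 ≈ 1.409. Nearest candidates are root-2 (1.414, off by 0.005) and 4:3 (1.333, off by 0.076).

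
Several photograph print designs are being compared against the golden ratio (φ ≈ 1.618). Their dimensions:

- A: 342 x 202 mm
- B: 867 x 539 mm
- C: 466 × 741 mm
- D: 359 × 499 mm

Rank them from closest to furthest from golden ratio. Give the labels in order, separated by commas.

A: 342/202 ≈ 1.693 → |1.693 − 1.618| = 0.075
B: 867/539 ≈ 1.609 → |1.609 − 1.618| = 0.009
C: 741/466 ≈ 1.590 → |1.590 − 1.618| = 0.028
D: 499/359 ≈ 1.390 → |1.390 − 1.618| = 0.228

B, C, A, D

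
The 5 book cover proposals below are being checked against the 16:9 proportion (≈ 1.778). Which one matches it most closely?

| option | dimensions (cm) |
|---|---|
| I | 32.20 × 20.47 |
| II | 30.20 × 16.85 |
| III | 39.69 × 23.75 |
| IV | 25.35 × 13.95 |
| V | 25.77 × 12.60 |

II

Target 16:9 ≈ 1.778.
I: 1.573 (Δ0.205)  II: 1.792 (Δ0.014)  III: 1.671 (Δ0.107)  IV: 1.817 (Δ0.039)  V: 2.045 (Δ0.267)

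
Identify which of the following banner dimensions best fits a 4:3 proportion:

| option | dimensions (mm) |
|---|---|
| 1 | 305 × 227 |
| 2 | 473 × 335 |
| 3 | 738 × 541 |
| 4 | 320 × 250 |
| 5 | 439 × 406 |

Ratios (long/short): 1 ≈ 1.344; 2 ≈ 1.412; 3 ≈ 1.364; 4 ≈ 1.280; 5 ≈ 1.081.
4:3 ≈ 1.333; option 1 is nearest (Δ 0.011).

1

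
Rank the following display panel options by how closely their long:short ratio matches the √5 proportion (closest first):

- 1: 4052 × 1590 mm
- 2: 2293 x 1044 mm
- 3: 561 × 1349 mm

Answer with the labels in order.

Ratios: 1 = 4052 / 1590 ≈ 2.548; 2 = 2293 / 1044 ≈ 2.196; 3 = 1349 / 561 ≈ 2.405.
|Δ from 2.236|: 1 0.312; 2 0.040; 3 0.169.

2, 3, 1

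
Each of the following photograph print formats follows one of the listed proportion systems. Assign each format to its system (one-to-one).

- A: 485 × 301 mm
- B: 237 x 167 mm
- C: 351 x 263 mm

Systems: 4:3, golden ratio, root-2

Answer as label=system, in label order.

A = 485/301 ≈ 1.611 → golden ratio (1.618)
B = 237/167 ≈ 1.419 → root-2 (1.414)
C = 351/263 ≈ 1.335 → 4:3 (1.333)

A=golden ratio, B=root-2, C=4:3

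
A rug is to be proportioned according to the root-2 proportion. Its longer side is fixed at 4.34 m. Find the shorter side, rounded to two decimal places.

root-2 ≈ 1.41421.
Shorter side = 4.34 ÷ 1.41421 ≈ 3.0689 → 3.07 m.

3.07 m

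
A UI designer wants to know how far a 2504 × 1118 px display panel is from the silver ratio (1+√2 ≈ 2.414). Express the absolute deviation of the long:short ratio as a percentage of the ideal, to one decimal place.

Ratio = 2504 / 1118 ≈ 2.2397.
Ideal silver ratio ≈ 2.4142. |2.2397 − 2.4142| / 2.4142 ≈ 7.23% → 7.2%.

7.2%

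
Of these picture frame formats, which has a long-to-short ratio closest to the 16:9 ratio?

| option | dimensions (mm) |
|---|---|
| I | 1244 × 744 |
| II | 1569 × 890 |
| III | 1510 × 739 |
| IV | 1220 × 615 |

Ratios (long/short): I ≈ 1.672; II ≈ 1.763; III ≈ 2.043; IV ≈ 1.984.
16:9 ≈ 1.778; option II is nearest (Δ 0.015).

II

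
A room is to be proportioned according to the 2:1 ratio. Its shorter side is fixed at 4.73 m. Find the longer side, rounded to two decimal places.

9.46 m

2:1 = 2.00000.
Longer side = 4.73 × 2.00000 ≈ 9.4600 → 9.46 m.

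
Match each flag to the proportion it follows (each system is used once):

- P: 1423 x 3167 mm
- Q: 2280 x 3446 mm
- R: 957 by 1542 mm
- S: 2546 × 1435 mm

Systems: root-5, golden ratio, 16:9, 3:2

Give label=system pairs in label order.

P=root-5, Q=3:2, R=golden ratio, S=16:9

Ratios: P ≈ 2.226; Q ≈ 1.511; R ≈ 1.611; S ≈ 1.774.
Targets: root-5 ≈ 2.236; golden ratio ≈ 1.618; 16:9 ≈ 1.778; 3:2 ≈ 1.500.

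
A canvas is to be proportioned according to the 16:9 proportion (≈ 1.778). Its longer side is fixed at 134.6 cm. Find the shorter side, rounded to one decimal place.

16:9 ≈ 1.77778.
Shorter side = 134.6 ÷ 1.77778 ≈ 75.712 → 75.7 cm.

75.7 cm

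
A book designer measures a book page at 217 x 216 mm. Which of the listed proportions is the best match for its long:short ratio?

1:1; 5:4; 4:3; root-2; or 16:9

217/216 ≈ 1.005. Nearest candidates are 1:1 (1.000, off by 0.005) and 5:4 (1.250, off by 0.245).

1:1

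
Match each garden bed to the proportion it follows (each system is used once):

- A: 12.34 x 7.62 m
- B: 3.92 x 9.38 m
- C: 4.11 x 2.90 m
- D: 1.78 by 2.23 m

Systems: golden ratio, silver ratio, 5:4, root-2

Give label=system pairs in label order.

Ratios: A ≈ 1.619; B ≈ 2.393; C ≈ 1.417; D ≈ 1.253.
Targets: golden ratio ≈ 1.618; silver ratio ≈ 2.414; 5:4 ≈ 1.250; root-2 ≈ 1.414.

A=golden ratio, B=silver ratio, C=root-2, D=5:4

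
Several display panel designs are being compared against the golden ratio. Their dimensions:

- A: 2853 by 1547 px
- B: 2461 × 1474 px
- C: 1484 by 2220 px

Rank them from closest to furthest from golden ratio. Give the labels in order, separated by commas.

Ratios: A = 2853 / 1547 ≈ 1.844; B = 2461 / 1474 ≈ 1.670; C = 2220 / 1484 ≈ 1.496.
|Δ from 1.618|: A 0.226; B 0.052; C 0.122.

B, C, A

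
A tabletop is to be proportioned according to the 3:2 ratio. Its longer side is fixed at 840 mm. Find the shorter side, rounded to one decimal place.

560.0 mm

3:2 = 1.50000.
Shorter side = 840 ÷ 1.50000 ≈ 560.000 → 560.0 mm.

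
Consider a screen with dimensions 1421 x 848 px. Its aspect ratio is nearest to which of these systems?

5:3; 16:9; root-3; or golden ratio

5:3

Ratio = 1421 / 848 ≈ 1.676.
Distances: 5:3 1.667 (Δ 0.009); 16:9 1.778 (Δ 0.102); root-3 1.732 (Δ 0.056); golden ratio 1.618 (Δ 0.058).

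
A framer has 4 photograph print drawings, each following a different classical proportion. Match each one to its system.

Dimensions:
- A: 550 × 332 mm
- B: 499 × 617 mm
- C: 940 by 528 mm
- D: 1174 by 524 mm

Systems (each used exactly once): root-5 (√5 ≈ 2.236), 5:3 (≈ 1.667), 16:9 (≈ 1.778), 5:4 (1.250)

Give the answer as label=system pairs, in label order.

A = 550/332 ≈ 1.657 → 5:3 (1.667)
B = 617/499 ≈ 1.236 → 5:4 (1.250)
C = 940/528 ≈ 1.780 → 16:9 (1.778)
D = 1174/524 ≈ 2.240 → root-5 (2.236)

A=5:3, B=5:4, C=16:9, D=root-5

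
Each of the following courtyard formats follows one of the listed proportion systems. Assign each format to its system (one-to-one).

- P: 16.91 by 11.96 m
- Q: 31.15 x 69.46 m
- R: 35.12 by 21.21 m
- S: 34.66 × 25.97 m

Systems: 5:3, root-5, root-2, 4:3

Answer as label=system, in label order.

P = 16.91/11.96 ≈ 1.414 → root-2 (1.414)
Q = 69.46/31.15 ≈ 2.230 → root-5 (2.236)
R = 35.12/21.21 ≈ 1.656 → 5:3 (1.667)
S = 34.66/25.97 ≈ 1.335 → 4:3 (1.333)

P=root-2, Q=root-5, R=5:3, S=4:3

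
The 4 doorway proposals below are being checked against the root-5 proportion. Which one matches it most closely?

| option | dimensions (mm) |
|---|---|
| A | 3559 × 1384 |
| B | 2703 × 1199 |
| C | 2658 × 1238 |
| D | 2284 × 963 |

B

Ratios (long/short): A ≈ 2.572; B ≈ 2.254; C ≈ 2.147; D ≈ 2.372.
root-5 ≈ 2.236; option B is nearest (Δ 0.018).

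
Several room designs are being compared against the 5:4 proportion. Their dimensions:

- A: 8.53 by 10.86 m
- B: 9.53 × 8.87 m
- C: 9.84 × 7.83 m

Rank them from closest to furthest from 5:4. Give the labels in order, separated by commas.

C, A, B

Ratios: A = 10.86 / 8.53 ≈ 1.273; B = 9.53 / 8.87 ≈ 1.074; C = 9.84 / 7.83 ≈ 1.257.
|Δ from 1.250|: A 0.023; B 0.176; C 0.007.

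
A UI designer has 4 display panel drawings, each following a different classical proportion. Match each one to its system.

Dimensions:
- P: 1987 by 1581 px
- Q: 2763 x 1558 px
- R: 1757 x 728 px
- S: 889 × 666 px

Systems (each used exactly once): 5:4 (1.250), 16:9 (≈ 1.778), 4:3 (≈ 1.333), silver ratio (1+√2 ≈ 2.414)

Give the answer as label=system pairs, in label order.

P = 1987/1581 ≈ 1.257 → 5:4 (1.250)
Q = 2763/1558 ≈ 1.773 → 16:9 (1.778)
R = 1757/728 ≈ 2.413 → silver ratio (2.414)
S = 889/666 ≈ 1.335 → 4:3 (1.333)

P=5:4, Q=16:9, R=silver ratio, S=4:3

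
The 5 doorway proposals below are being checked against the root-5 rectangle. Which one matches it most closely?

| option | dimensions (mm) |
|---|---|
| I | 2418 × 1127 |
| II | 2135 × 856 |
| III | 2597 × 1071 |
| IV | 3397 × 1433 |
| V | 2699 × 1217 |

Target root-5 ≈ 2.236.
I: 2.146 (Δ0.090)  II: 2.494 (Δ0.258)  III: 2.425 (Δ0.189)  IV: 2.371 (Δ0.135)  V: 2.218 (Δ0.018)

V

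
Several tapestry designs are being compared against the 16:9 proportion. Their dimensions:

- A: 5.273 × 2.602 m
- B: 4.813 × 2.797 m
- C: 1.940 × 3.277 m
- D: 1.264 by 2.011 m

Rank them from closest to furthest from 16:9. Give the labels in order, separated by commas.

B, C, D, A

Ratios: A = 5.273 / 2.602 ≈ 2.027; B = 4.813 / 2.797 ≈ 1.721; C = 3.277 / 1.940 ≈ 1.689; D = 2.011 / 1.264 ≈ 1.591.
|Δ from 1.778|: A 0.249; B 0.057; C 0.089; D 0.187.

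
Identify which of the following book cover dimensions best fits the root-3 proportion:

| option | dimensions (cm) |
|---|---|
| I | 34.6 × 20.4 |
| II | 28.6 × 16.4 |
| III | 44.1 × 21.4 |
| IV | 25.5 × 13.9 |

II

Target root-3 ≈ 1.732.
I: 1.696 (Δ0.036)  II: 1.744 (Δ0.012)  III: 2.061 (Δ0.329)  IV: 1.835 (Δ0.103)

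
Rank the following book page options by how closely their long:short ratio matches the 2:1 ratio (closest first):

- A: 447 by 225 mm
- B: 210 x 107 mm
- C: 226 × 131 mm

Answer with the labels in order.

Ratios: A = 447 / 225 ≈ 1.987; B = 210 / 107 ≈ 1.963; C = 226 / 131 ≈ 1.725.
|Δ from 2.000|: A 0.013; B 0.037; C 0.275.

A, B, C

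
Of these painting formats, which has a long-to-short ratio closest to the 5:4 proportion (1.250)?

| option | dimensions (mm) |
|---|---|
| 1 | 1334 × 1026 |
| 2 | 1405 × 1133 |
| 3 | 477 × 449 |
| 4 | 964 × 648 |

Ratios (long/short): 1 ≈ 1.300; 2 ≈ 1.240; 3 ≈ 1.062; 4 ≈ 1.488.
5:4 ≈ 1.250; option 2 is nearest (Δ 0.010).

2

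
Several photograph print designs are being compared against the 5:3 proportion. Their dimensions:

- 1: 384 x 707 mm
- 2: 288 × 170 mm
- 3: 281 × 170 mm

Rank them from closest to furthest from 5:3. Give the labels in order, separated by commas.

1: 707/384 ≈ 1.841 → |1.841 − 1.667| = 0.174
2: 288/170 ≈ 1.694 → |1.694 − 1.667| = 0.027
3: 281/170 ≈ 1.653 → |1.653 − 1.667| = 0.014

3, 2, 1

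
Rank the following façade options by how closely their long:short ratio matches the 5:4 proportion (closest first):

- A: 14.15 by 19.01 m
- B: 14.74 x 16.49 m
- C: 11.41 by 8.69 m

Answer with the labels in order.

A: 19.01/14.15 ≈ 1.343 → |1.343 − 1.250| = 0.093
B: 16.49/14.74 ≈ 1.119 → |1.119 − 1.250| = 0.131
C: 11.41/8.69 ≈ 1.313 → |1.313 − 1.250| = 0.063

C, A, B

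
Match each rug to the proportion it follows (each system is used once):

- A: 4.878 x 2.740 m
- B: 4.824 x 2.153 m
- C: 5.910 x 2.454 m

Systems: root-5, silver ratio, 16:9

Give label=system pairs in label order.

A=16:9, B=root-5, C=silver ratio

A = 4.878/2.740 ≈ 1.780 → 16:9 (1.778)
B = 4.824/2.153 ≈ 2.241 → root-5 (2.236)
C = 5.910/2.454 ≈ 2.408 → silver ratio (2.414)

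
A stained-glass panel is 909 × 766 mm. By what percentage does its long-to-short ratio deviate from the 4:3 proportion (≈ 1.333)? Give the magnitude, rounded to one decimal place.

11.0%

Ratio = 909 / 766 ≈ 1.1867.
Ideal 4:3 ≈ 1.3333. |1.1867 − 1.3333| / 1.3333 ≈ 11.00% → 11.0%.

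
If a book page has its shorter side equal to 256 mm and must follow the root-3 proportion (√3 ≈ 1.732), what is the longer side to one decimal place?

443.4 mm

root-3 ≈ 1.73205.
Longer side = 256 × 1.73205 ≈ 443.405 → 443.4 mm.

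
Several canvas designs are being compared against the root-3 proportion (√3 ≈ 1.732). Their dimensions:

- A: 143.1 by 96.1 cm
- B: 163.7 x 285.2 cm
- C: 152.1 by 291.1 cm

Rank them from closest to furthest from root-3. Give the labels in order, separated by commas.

B, C, A

A: 143.1/96.1 ≈ 1.489 → |1.489 − 1.732| = 0.243
B: 285.2/163.7 ≈ 1.742 → |1.742 − 1.732| = 0.010
C: 291.1/152.1 ≈ 1.914 → |1.914 − 1.732| = 0.182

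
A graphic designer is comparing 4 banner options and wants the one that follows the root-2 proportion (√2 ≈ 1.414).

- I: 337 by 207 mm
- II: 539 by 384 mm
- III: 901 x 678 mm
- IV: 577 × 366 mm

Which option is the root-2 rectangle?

II

Target root-2 ≈ 1.414.
I: 1.628 (Δ0.214)  II: 1.404 (Δ0.010)  III: 1.329 (Δ0.085)  IV: 1.577 (Δ0.163)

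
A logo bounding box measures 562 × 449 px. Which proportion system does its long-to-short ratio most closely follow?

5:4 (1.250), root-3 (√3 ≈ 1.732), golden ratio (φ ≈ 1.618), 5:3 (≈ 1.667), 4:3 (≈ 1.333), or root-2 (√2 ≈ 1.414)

5:4

Ratio = 562 / 449 ≈ 1.252.
Distances: 5:4 1.250 (Δ 0.002); root-3 1.732 (Δ 0.480); golden ratio 1.618 (Δ 0.366); 5:3 1.667 (Δ 0.415); 4:3 1.333 (Δ 0.081); root-2 1.414 (Δ 0.162).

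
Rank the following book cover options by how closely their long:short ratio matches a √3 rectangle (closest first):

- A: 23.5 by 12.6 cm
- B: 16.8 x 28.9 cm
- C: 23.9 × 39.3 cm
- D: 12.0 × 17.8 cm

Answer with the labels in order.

A: 23.5/12.6 ≈ 1.865 → |1.865 − 1.732| = 0.133
B: 28.9/16.8 ≈ 1.720 → |1.720 − 1.732| = 0.012
C: 39.3/23.9 ≈ 1.644 → |1.644 − 1.732| = 0.088
D: 17.8/12.0 ≈ 1.483 → |1.483 − 1.732| = 0.249

B, C, A, D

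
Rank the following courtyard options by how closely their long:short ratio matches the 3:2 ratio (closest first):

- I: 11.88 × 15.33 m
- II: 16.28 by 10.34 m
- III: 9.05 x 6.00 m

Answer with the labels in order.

I: 15.33/11.88 ≈ 1.290 → |1.290 − 1.500| = 0.210
II: 16.28/10.34 ≈ 1.574 → |1.574 − 1.500| = 0.074
III: 9.05/6.00 ≈ 1.508 → |1.508 − 1.500| = 0.008

III, II, I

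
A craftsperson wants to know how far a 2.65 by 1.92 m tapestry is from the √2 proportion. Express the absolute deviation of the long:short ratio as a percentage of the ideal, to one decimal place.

Ratio = 2.65 / 1.92 ≈ 1.3802.
Ideal root-2 ≈ 1.4142. |1.3802 − 1.4142| / 1.4142 ≈ 2.40% → 2.4%.

2.4%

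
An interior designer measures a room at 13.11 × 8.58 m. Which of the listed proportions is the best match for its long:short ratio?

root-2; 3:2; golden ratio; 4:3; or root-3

3:2

13.11/8.58 ≈ 1.528. Nearest candidates are 3:2 (1.500, off by 0.028) and golden ratio (1.618, off by 0.090).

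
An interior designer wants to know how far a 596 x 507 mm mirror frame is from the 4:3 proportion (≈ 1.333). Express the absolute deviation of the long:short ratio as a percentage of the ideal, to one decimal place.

11.8%

Ratio = 596 / 507 ≈ 1.1755.
Ideal 4:3 ≈ 1.3333. |1.1755 − 1.3333| / 1.3333 ≈ 11.84% → 11.8%.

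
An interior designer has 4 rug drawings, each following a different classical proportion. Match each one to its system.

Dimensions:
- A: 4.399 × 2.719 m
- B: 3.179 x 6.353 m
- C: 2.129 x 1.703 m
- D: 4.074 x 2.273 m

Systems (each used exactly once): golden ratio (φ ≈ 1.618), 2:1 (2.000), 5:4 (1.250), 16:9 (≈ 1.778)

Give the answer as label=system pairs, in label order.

A=golden ratio, B=2:1, C=5:4, D=16:9

A = 4.399/2.719 ≈ 1.618 → golden ratio (1.618)
B = 6.353/3.179 ≈ 1.998 → 2:1 (2.000)
C = 2.129/1.703 ≈ 1.250 → 5:4 (1.250)
D = 4.074/2.273 ≈ 1.792 → 16:9 (1.778)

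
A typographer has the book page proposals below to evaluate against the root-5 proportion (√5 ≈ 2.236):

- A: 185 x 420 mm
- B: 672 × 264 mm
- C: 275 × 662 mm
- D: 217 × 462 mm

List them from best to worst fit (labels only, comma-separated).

Ratios: A = 420 / 185 ≈ 2.270; B = 672 / 264 ≈ 2.545; C = 662 / 275 ≈ 2.407; D = 462 / 217 ≈ 2.129.
|Δ from 2.236|: A 0.034; B 0.309; C 0.171; D 0.107.

A, D, C, B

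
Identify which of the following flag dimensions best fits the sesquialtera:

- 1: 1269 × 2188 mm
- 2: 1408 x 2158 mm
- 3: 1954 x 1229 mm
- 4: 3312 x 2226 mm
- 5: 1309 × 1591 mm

4

Ratios (long/short): 1 ≈ 1.724; 2 ≈ 1.533; 3 ≈ 1.590; 4 ≈ 1.488; 5 ≈ 1.215.
3:2 ≈ 1.500; option 4 is nearest (Δ 0.012).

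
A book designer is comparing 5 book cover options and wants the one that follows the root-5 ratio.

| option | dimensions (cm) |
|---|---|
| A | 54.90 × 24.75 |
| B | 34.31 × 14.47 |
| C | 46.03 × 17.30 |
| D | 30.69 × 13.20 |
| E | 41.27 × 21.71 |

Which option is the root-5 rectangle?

A

Ratios (long/short): A ≈ 2.218; B ≈ 2.371; C ≈ 2.661; D ≈ 2.325; E ≈ 1.901.
root-5 ≈ 2.236; option A is nearest (Δ 0.018).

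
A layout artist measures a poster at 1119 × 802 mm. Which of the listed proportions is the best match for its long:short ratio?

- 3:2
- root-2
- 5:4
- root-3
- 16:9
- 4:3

Ratio = 1119 / 802 ≈ 1.395.
Distances: 3:2 1.500 (Δ 0.105); root-2 1.414 (Δ 0.019); 5:4 1.250 (Δ 0.145); root-3 1.732 (Δ 0.337); 16:9 1.778 (Δ 0.383); 4:3 1.333 (Δ 0.062).

root-2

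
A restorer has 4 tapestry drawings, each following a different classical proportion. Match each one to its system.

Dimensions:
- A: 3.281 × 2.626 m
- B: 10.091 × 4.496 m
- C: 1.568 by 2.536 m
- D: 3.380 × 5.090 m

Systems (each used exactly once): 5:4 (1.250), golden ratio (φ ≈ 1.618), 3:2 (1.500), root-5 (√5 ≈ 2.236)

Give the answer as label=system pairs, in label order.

A=5:4, B=root-5, C=golden ratio, D=3:2

A = 3.281/2.626 ≈ 1.249 → 5:4 (1.250)
B = 10.091/4.496 ≈ 2.244 → root-5 (2.236)
C = 2.536/1.568 ≈ 1.617 → golden ratio (1.618)
D = 5.090/3.380 ≈ 1.506 → 3:2 (1.500)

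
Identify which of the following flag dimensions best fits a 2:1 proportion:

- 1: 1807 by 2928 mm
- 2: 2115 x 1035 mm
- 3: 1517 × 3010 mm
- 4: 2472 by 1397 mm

Target 2:1 ≈ 2.000.
1: 1.620 (Δ0.380)  2: 2.043 (Δ0.043)  3: 1.984 (Δ0.016)  4: 1.770 (Δ0.230)

3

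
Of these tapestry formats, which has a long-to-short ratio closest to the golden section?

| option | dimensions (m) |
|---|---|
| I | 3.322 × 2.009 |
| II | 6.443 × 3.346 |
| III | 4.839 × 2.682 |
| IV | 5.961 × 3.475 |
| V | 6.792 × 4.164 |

Ratios (long/short): I ≈ 1.654; II ≈ 1.926; III ≈ 1.804; IV ≈ 1.715; V ≈ 1.631.
golden ratio ≈ 1.618; option V is nearest (Δ 0.013).

V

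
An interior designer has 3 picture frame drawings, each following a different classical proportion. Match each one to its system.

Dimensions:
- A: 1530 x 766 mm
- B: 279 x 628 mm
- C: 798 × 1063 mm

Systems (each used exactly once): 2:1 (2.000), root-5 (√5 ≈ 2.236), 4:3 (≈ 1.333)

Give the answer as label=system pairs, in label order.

Ratios: A ≈ 1.997; B ≈ 2.251; C ≈ 1.332.
Targets: 2:1 ≈ 2.000; root-5 ≈ 2.236; 4:3 ≈ 1.333.

A=2:1, B=root-5, C=4:3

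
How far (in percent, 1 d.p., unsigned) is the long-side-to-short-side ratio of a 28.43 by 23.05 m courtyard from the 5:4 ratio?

1.3%

Ratio = 28.43 / 23.05 ≈ 1.2334.
Ideal 5:4 = 1.2500. |1.2334 − 1.2500| / 1.2500 ≈ 1.33% → 1.3%.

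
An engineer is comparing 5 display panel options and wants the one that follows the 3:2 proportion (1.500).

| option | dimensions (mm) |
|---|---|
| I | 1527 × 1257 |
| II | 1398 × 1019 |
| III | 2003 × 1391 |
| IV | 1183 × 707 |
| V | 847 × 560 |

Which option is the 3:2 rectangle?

V

Ratios (long/short): I ≈ 1.215; II ≈ 1.372; III ≈ 1.440; IV ≈ 1.673; V ≈ 1.512.
3:2 ≈ 1.500; option V is nearest (Δ 0.012).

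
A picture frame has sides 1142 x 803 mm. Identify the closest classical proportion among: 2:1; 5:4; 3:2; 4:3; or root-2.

Ratio = 1142 / 803 ≈ 1.422.
Distances: 2:1 2.000 (Δ 0.578); 5:4 1.250 (Δ 0.172); 3:2 1.500 (Δ 0.078); 4:3 1.333 (Δ 0.089); root-2 1.414 (Δ 0.008).

root-2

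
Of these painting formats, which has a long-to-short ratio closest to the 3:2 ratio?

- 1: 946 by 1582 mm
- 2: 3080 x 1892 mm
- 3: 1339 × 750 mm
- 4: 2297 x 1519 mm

Ratios (long/short): 1 ≈ 1.672; 2 ≈ 1.628; 3 ≈ 1.785; 4 ≈ 1.512.
3:2 ≈ 1.500; option 4 is nearest (Δ 0.012).

4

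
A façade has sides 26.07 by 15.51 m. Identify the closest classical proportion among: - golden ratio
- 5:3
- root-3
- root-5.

5:3

26.07/15.51 ≈ 1.681. Nearest candidates are 5:3 (1.667, off by 0.014) and root-3 (1.732, off by 0.051).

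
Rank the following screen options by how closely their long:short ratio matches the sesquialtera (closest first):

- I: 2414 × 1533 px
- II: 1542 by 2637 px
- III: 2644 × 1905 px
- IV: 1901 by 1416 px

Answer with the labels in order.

I: 2414/1533 ≈ 1.575 → |1.575 − 1.500| = 0.075
II: 2637/1542 ≈ 1.710 → |1.710 − 1.500| = 0.210
III: 2644/1905 ≈ 1.388 → |1.388 − 1.500| = 0.112
IV: 1901/1416 ≈ 1.343 → |1.343 − 1.500| = 0.157

I, III, IV, II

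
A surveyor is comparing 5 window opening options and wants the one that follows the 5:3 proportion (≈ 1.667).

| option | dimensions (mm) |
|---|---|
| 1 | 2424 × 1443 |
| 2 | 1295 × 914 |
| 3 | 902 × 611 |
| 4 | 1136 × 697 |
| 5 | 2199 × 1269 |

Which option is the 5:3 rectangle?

Ratios (long/short): 1 ≈ 1.680; 2 ≈ 1.417; 3 ≈ 1.476; 4 ≈ 1.630; 5 ≈ 1.733.
5:3 ≈ 1.667; option 1 is nearest (Δ 0.013).

1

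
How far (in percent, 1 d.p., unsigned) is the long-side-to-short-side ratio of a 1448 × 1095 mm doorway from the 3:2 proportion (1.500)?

11.8%

Ratio = 1448 / 1095 ≈ 1.3224.
Ideal 3:2 = 1.5000. |1.3224 − 1.5000| / 1.5000 ≈ 11.84% → 11.8%.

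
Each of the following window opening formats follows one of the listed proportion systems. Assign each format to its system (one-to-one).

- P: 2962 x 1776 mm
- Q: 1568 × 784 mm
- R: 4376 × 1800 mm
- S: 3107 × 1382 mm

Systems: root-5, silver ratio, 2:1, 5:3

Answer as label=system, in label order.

Ratios: P ≈ 1.668; Q ≈ 2.000; R ≈ 2.431; S ≈ 2.248.
Targets: root-5 ≈ 2.236; silver ratio ≈ 2.414; 2:1 ≈ 2.000; 5:3 ≈ 1.667.

P=5:3, Q=2:1, R=silver ratio, S=root-5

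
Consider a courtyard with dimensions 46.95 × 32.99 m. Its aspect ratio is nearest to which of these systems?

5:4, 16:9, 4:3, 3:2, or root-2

Ratio = 46.95 / 32.99 ≈ 1.423.
Distances: 5:4 1.250 (Δ 0.173); 16:9 1.778 (Δ 0.355); 4:3 1.333 (Δ 0.090); 3:2 1.500 (Δ 0.077); root-2 1.414 (Δ 0.009).

root-2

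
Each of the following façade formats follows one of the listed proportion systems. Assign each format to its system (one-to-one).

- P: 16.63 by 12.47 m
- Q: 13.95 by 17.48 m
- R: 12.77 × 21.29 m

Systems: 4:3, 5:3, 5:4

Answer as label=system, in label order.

Ratios: P ≈ 1.334; Q ≈ 1.253; R ≈ 1.667.
Targets: 4:3 ≈ 1.333; 5:3 ≈ 1.667; 5:4 ≈ 1.250.

P=4:3, Q=5:4, R=5:3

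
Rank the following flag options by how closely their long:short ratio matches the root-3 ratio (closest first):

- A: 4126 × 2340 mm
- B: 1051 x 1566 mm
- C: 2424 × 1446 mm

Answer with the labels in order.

A: 4126/2340 ≈ 1.763 → |1.763 − 1.732| = 0.031
B: 1566/1051 ≈ 1.490 → |1.490 − 1.732| = 0.242
C: 2424/1446 ≈ 1.676 → |1.676 − 1.732| = 0.056

A, C, B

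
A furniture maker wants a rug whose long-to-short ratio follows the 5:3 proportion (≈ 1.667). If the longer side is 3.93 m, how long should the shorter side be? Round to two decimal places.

5:3 ≈ 1.66667.
Shorter side = 3.93 ÷ 1.66667 ≈ 2.3580 → 2.36 m.

2.36 m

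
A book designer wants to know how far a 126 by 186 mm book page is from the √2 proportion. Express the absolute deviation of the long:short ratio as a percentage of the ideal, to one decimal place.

4.4%

Ratio = 186 / 126 ≈ 1.4762.
Ideal root-2 ≈ 1.4142. |1.4762 − 1.4142| / 1.4142 ≈ 4.38% → 4.4%.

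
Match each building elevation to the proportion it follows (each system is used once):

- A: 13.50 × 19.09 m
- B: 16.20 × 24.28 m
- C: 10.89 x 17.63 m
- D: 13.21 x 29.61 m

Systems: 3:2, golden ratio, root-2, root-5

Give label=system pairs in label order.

A=root-2, B=3:2, C=golden ratio, D=root-5

Ratios: A ≈ 1.414; B ≈ 1.499; C ≈ 1.619; D ≈ 2.241.
Targets: 3:2 ≈ 1.500; golden ratio ≈ 1.618; root-2 ≈ 1.414; root-5 ≈ 2.236.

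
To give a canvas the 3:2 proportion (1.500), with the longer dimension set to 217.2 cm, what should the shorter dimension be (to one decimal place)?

3:2 = 1.50000.
Shorter side = 217.2 ÷ 1.50000 ≈ 144.800 → 144.8 cm.

144.8 cm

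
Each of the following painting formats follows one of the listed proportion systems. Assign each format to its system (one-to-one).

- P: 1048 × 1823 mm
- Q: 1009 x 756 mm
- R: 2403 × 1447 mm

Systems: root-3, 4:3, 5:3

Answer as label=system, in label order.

P = 1823/1048 ≈ 1.740 → root-3 (1.732)
Q = 1009/756 ≈ 1.335 → 4:3 (1.333)
R = 2403/1447 ≈ 1.661 → 5:3 (1.667)

P=root-3, Q=4:3, R=5:3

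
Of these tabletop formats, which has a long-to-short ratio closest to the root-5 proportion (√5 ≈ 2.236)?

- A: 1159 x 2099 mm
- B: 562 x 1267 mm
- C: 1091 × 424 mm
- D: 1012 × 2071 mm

B

Target root-5 ≈ 2.236.
A: 1.811 (Δ0.425)  B: 2.254 (Δ0.018)  C: 2.573 (Δ0.337)  D: 2.046 (Δ0.190)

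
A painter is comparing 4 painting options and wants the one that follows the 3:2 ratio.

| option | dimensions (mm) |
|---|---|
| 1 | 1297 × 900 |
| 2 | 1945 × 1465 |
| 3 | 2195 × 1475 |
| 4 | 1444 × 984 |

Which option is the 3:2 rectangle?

Target 3:2 ≈ 1.500.
1: 1.441 (Δ0.059)  2: 1.328 (Δ0.172)  3: 1.488 (Δ0.012)  4: 1.467 (Δ0.033)

3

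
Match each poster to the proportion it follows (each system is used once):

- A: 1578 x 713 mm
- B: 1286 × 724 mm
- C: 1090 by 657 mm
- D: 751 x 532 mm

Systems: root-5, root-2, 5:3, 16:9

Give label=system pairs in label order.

A=root-5, B=16:9, C=5:3, D=root-2

A = 1578/713 ≈ 2.213 → root-5 (2.236)
B = 1286/724 ≈ 1.776 → 16:9 (1.778)
C = 1090/657 ≈ 1.659 → 5:3 (1.667)
D = 751/532 ≈ 1.412 → root-2 (1.414)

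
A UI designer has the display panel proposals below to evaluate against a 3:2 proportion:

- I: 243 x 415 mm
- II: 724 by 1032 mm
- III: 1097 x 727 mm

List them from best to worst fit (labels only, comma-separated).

Ratios: I = 415 / 243 ≈ 1.708; II = 1032 / 724 ≈ 1.425; III = 1097 / 727 ≈ 1.509.
|Δ from 1.500|: I 0.208; II 0.075; III 0.009.

III, II, I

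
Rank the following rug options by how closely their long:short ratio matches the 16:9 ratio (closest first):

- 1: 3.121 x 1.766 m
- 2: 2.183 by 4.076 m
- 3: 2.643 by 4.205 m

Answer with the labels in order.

Ratios: 1 = 3.121 / 1.766 ≈ 1.767; 2 = 4.076 / 2.183 ≈ 1.867; 3 = 4.205 / 2.643 ≈ 1.591.
|Δ from 1.778|: 1 0.011; 2 0.089; 3 0.187.

1, 2, 3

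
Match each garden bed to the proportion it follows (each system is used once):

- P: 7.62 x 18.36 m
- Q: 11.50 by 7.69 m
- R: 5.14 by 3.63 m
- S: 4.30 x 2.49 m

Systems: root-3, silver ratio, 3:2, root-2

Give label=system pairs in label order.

P=silver ratio, Q=3:2, R=root-2, S=root-3

Ratios: P ≈ 2.409; Q ≈ 1.495; R ≈ 1.416; S ≈ 1.727.
Targets: root-3 ≈ 1.732; silver ratio ≈ 2.414; 3:2 ≈ 1.500; root-2 ≈ 1.414.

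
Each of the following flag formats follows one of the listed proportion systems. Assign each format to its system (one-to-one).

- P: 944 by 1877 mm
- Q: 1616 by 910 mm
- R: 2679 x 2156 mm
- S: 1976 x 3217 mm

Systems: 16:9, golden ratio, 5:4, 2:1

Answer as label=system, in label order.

P=2:1, Q=16:9, R=5:4, S=golden ratio

Ratios: P ≈ 1.988; Q ≈ 1.776; R ≈ 1.243; S ≈ 1.628.
Targets: 16:9 ≈ 1.778; golden ratio ≈ 1.618; 5:4 ≈ 1.250; 2:1 ≈ 2.000.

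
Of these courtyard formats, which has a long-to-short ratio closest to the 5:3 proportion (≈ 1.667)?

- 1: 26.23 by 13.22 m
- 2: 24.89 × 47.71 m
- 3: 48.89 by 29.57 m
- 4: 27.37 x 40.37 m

Ratios (long/short): 1 ≈ 1.984; 2 ≈ 1.917; 3 ≈ 1.653; 4 ≈ 1.475.
5:3 ≈ 1.667; option 3 is nearest (Δ 0.014).

3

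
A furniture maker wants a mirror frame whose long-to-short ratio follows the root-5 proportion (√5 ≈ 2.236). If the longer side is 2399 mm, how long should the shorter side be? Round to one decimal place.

root-5 ≈ 2.23607.
Shorter side = 2399 ÷ 2.23607 ≈ 1072.864 → 1072.9 mm.

1072.9 mm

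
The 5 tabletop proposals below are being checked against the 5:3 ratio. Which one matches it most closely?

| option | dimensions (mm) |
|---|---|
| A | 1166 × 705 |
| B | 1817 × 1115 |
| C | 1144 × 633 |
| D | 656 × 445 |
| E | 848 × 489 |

A

Ratios (long/short): A ≈ 1.654; B ≈ 1.630; C ≈ 1.807; D ≈ 1.474; E ≈ 1.734.
5:3 ≈ 1.667; option A is nearest (Δ 0.013).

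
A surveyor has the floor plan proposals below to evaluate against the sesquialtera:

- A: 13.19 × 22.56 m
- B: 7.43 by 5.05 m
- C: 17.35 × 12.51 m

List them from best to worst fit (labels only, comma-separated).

B, C, A

A: 22.56/13.19 ≈ 1.710 → |1.710 − 1.500| = 0.210
B: 7.43/5.05 ≈ 1.471 → |1.471 − 1.500| = 0.029
C: 17.35/12.51 ≈ 1.387 → |1.387 − 1.500| = 0.113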